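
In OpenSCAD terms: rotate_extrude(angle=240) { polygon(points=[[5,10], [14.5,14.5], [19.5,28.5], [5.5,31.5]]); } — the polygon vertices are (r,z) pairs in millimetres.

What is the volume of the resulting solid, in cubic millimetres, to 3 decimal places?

Volume = 9344.144 mm³

Profile (r,z), 4 vertices: (5,10) (14.5,14.5) (19.5,28.5) (5.5,31.5)
edge 0: (5,10)→(14.5,14.5)  cross = 5·14.5 − 14.5·10 = -72.5000; (r_i+r_j)·cross = 19.5·-72.5000 = -1413.7500
edge 1: (14.5,14.5)→(19.5,28.5)  cross = 14.5·28.5 − 19.5·14.5 = 130.5000; (r_i+r_j)·cross = 34·130.5000 = 4437.0000
edge 2: (19.5,28.5)→(5.5,31.5)  cross = 19.5·31.5 − 5.5·28.5 = 457.5000; (r_i+r_j)·cross = 25·457.5000 = 11437.5000
edge 3: (5.5,31.5)→(5,10)  cross = 5.5·10 − 5·31.5 = -102.5000; (r_i+r_j)·cross = 10.5·-102.5000 = -1076.2500
Σcross = 413.0000 → A = |Σcross|/2 = 206.5000 mm²
Σ(r_i+r_j)·cross = 13384.5000 → first moment M = |Σ|/6 = 2230.7500
R_c = M/A = 2230.7500/206.5000 = 10.8027 mm
θ = 240° = 4.188790 rad
V = θ·R_c·A = 4.188790·10.8027·206.5000 = 9344.144 mm³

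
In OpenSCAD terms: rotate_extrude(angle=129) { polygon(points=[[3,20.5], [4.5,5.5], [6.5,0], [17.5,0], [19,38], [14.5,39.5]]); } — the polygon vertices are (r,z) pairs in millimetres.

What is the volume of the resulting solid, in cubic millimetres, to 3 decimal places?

Profile (r,z), 6 vertices: (3,20.5) (4.5,5.5) (6.5,0) (17.5,0) (19,38) (14.5,39.5)
edge 0: (3,20.5)→(4.5,5.5)  cross = 3·5.5 − 4.5·20.5 = -75.7500; (r_i+r_j)·cross = 7.5·-75.7500 = -568.1250
edge 1: (4.5,5.5)→(6.5,0)  cross = 4.5·0 − 6.5·5.5 = -35.7500; (r_i+r_j)·cross = 11·-35.7500 = -393.2500
edge 2: (6.5,0)→(17.5,0)  cross = 6.5·0 − 17.5·0 = 0.0000; (r_i+r_j)·cross = 24·0.0000 = 0.0000
edge 3: (17.5,0)→(19,38)  cross = 17.5·38 − 19·0 = 665.0000; (r_i+r_j)·cross = 36.5·665.0000 = 24272.5000
edge 4: (19,38)→(14.5,39.5)  cross = 19·39.5 − 14.5·38 = 199.5000; (r_i+r_j)·cross = 33.5·199.5000 = 6683.2500
edge 5: (14.5,39.5)→(3,20.5)  cross = 14.5·20.5 − 3·39.5 = 178.7500; (r_i+r_j)·cross = 17.5·178.7500 = 3128.1250
Σcross = 931.7500 → A = |Σcross|/2 = 465.8750 mm²
Σ(r_i+r_j)·cross = 33122.5000 → first moment M = |Σ|/6 = 5520.4167
R_c = M/A = 5520.4167/465.8750 = 11.8496 mm
θ = 129° = 2.251475 rad
V = θ·R_c·A = 2.251475·11.8496·465.8750 = 12429.079 mm³

Volume = 12429.079 mm³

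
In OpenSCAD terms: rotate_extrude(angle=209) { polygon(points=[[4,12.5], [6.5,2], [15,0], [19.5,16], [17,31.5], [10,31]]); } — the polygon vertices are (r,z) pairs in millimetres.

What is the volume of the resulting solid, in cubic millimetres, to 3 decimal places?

Profile (r,z), 6 vertices: (4,12.5) (6.5,2) (15,0) (19.5,16) (17,31.5) (10,31)
edge 0: (4,12.5)→(6.5,2)  cross = 4·2 − 6.5·12.5 = -73.2500; (r_i+r_j)·cross = 10.5·-73.2500 = -769.1250
edge 1: (6.5,2)→(15,0)  cross = 6.5·0 − 15·2 = -30.0000; (r_i+r_j)·cross = 21.5·-30.0000 = -645.0000
edge 2: (15,0)→(19.5,16)  cross = 15·16 − 19.5·0 = 240.0000; (r_i+r_j)·cross = 34.5·240.0000 = 8280.0000
edge 3: (19.5,16)→(17,31.5)  cross = 19.5·31.5 − 17·16 = 342.2500; (r_i+r_j)·cross = 36.5·342.2500 = 12492.1250
edge 4: (17,31.5)→(10,31)  cross = 17·31 − 10·31.5 = 212.0000; (r_i+r_j)·cross = 27·212.0000 = 5724.0000
edge 5: (10,31)→(4,12.5)  cross = 10·12.5 − 4·31 = 1.0000; (r_i+r_j)·cross = 14·1.0000 = 14.0000
Σcross = 692.0000 → A = |Σcross|/2 = 346.0000 mm²
Σ(r_i+r_j)·cross = 25096.0000 → first moment M = |Σ|/6 = 4182.6667
R_c = M/A = 4182.6667/346.0000 = 12.0886 mm
θ = 209° = 3.647738 rad
V = θ·R_c·A = 3.647738·12.0886·346.0000 = 15257.273 mm³

Volume = 15257.273 mm³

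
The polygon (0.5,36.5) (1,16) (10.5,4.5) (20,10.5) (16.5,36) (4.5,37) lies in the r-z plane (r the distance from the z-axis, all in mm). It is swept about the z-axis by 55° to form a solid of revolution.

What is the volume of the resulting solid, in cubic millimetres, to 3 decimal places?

Volume = 4607.389 mm³

Profile (r,z), 6 vertices: (0.5,36.5) (1,16) (10.5,4.5) (20,10.5) (16.5,36) (4.5,37)
edge 0: (0.5,36.5)→(1,16)  cross = 0.5·16 − 1·36.5 = -28.5000; (r_i+r_j)·cross = 1.5·-28.5000 = -42.7500
edge 1: (1,16)→(10.5,4.5)  cross = 1·4.5 − 10.5·16 = -163.5000; (r_i+r_j)·cross = 11.5·-163.5000 = -1880.2500
edge 2: (10.5,4.5)→(20,10.5)  cross = 10.5·10.5 − 20·4.5 = 20.2500; (r_i+r_j)·cross = 30.5·20.2500 = 617.6250
edge 3: (20,10.5)→(16.5,36)  cross = 20·36 − 16.5·10.5 = 546.7500; (r_i+r_j)·cross = 36.5·546.7500 = 19956.3750
edge 4: (16.5,36)→(4.5,37)  cross = 16.5·37 − 4.5·36 = 448.5000; (r_i+r_j)·cross = 21·448.5000 = 9418.5000
edge 5: (4.5,37)→(0.5,36.5)  cross = 4.5·36.5 − 0.5·37 = 145.7500; (r_i+r_j)·cross = 5·145.7500 = 728.7500
Σcross = 969.2500 → A = |Σcross|/2 = 484.6250 mm²
Σ(r_i+r_j)·cross = 28798.2500 → first moment M = |Σ|/6 = 4799.7083
R_c = M/A = 4799.7083/484.6250 = 9.9040 mm
θ = 55° = 0.959931 rad
V = θ·R_c·A = 0.959931·9.9040·484.6250 = 4607.389 mm³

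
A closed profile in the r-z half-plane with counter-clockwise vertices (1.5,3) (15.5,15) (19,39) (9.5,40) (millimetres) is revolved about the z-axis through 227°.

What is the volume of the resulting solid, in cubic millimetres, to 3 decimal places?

Volume = 14110.298 mm³

Profile (r,z), 4 vertices: (1.5,3) (15.5,15) (19,39) (9.5,40)
edge 0: (1.5,3)→(15.5,15)  cross = 1.5·15 − 15.5·3 = -24.0000; (r_i+r_j)·cross = 17·-24.0000 = -408.0000
edge 1: (15.5,15)→(19,39)  cross = 15.5·39 − 19·15 = 319.5000; (r_i+r_j)·cross = 34.5·319.5000 = 11022.7500
edge 2: (19,39)→(9.5,40)  cross = 19·40 − 9.5·39 = 389.5000; (r_i+r_j)·cross = 28.5·389.5000 = 11100.7500
edge 3: (9.5,40)→(1.5,3)  cross = 9.5·3 − 1.5·40 = -31.5000; (r_i+r_j)·cross = 11·-31.5000 = -346.5000
Σcross = 653.5000 → A = |Σcross|/2 = 326.7500 mm²
Σ(r_i+r_j)·cross = 21369.0000 → first moment M = |Σ|/6 = 3561.5000
R_c = M/A = 3561.5000/326.7500 = 10.8998 mm
θ = 227° = 3.961897 rad
V = θ·R_c·A = 3.961897·10.8998·326.7500 = 14110.298 mm³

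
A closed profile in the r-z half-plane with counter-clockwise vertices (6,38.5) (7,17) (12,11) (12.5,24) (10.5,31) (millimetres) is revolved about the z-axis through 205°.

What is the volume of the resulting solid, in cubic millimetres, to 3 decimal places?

Profile (r,z), 5 vertices: (6,38.5) (7,17) (12,11) (12.5,24) (10.5,31)
edge 0: (6,38.5)→(7,17)  cross = 6·17 − 7·38.5 = -167.5000; (r_i+r_j)·cross = 13·-167.5000 = -2177.5000
edge 1: (7,17)→(12,11)  cross = 7·11 − 12·17 = -127.0000; (r_i+r_j)·cross = 19·-127.0000 = -2413.0000
edge 2: (12,11)→(12.5,24)  cross = 12·24 − 12.5·11 = 150.5000; (r_i+r_j)·cross = 24.5·150.5000 = 3687.2500
edge 3: (12.5,24)→(10.5,31)  cross = 12.5·31 − 10.5·24 = 135.5000; (r_i+r_j)·cross = 23·135.5000 = 3116.5000
edge 4: (10.5,31)→(6,38.5)  cross = 10.5·38.5 − 6·31 = 218.2500; (r_i+r_j)·cross = 16.5·218.2500 = 3601.1250
Σcross = 209.7500 → A = |Σcross|/2 = 104.8750 mm²
Σ(r_i+r_j)·cross = 5814.3750 → first moment M = |Σ|/6 = 969.0625
R_c = M/A = 969.0625/104.8750 = 9.2402 mm
θ = 205° = 3.577925 rad
V = θ·R_c·A = 3.577925·9.2402·104.8750 = 3467.233 mm³

Volume = 3467.233 mm³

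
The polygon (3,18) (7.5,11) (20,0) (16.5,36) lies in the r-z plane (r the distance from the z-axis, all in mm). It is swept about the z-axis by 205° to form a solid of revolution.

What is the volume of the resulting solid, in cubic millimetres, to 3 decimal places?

Volume = 13622.651 mm³

Profile (r,z), 4 vertices: (3,18) (7.5,11) (20,0) (16.5,36)
edge 0: (3,18)→(7.5,11)  cross = 3·11 − 7.5·18 = -102.0000; (r_i+r_j)·cross = 10.5·-102.0000 = -1071.0000
edge 1: (7.5,11)→(20,0)  cross = 7.5·0 − 20·11 = -220.0000; (r_i+r_j)·cross = 27.5·-220.0000 = -6050.0000
edge 2: (20,0)→(16.5,36)  cross = 20·36 − 16.5·0 = 720.0000; (r_i+r_j)·cross = 36.5·720.0000 = 26280.0000
edge 3: (16.5,36)→(3,18)  cross = 16.5·18 − 3·36 = 189.0000; (r_i+r_j)·cross = 19.5·189.0000 = 3685.5000
Σcross = 587.0000 → A = |Σcross|/2 = 293.5000 mm²
Σ(r_i+r_j)·cross = 22844.5000 → first moment M = |Σ|/6 = 3807.4167
R_c = M/A = 3807.4167/293.5000 = 12.9725 mm
θ = 205° = 3.577925 rad
V = θ·R_c·A = 3.577925·12.9725·293.5000 = 13622.651 mm³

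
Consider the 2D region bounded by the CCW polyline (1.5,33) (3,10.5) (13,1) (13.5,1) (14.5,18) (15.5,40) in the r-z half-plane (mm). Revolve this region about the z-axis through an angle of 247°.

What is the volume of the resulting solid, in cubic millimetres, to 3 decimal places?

Volume = 14786.335 mm³

Profile (r,z), 6 vertices: (1.5,33) (3,10.5) (13,1) (13.5,1) (14.5,18) (15.5,40)
edge 0: (1.5,33)→(3,10.5)  cross = 1.5·10.5 − 3·33 = -83.2500; (r_i+r_j)·cross = 4.5·-83.2500 = -374.6250
edge 1: (3,10.5)→(13,1)  cross = 3·1 − 13·10.5 = -133.5000; (r_i+r_j)·cross = 16·-133.5000 = -2136.0000
edge 2: (13,1)→(13.5,1)  cross = 13·1 − 13.5·1 = -0.5000; (r_i+r_j)·cross = 26.5·-0.5000 = -13.2500
edge 3: (13.5,1)→(14.5,18)  cross = 13.5·18 − 14.5·1 = 228.5000; (r_i+r_j)·cross = 28·228.5000 = 6398.0000
edge 4: (14.5,18)→(15.5,40)  cross = 14.5·40 − 15.5·18 = 301.0000; (r_i+r_j)·cross = 30·301.0000 = 9030.0000
edge 5: (15.5,40)→(1.5,33)  cross = 15.5·33 − 1.5·40 = 451.5000; (r_i+r_j)·cross = 17·451.5000 = 7675.5000
Σcross = 763.7500 → A = |Σcross|/2 = 381.8750 mm²
Σ(r_i+r_j)·cross = 20579.6250 → first moment M = |Σ|/6 = 3429.9375
R_c = M/A = 3429.9375/381.8750 = 8.9818 mm
θ = 247° = 4.310963 rad
V = θ·R_c·A = 4.310963·8.9818·381.8750 = 14786.335 mm³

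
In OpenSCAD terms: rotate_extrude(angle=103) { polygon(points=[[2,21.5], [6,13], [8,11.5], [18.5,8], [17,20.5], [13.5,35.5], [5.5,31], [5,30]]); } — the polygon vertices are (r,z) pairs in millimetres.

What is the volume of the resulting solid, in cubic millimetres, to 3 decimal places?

Profile (r,z), 8 vertices: (2,21.5) (6,13) (8,11.5) (18.5,8) (17,20.5) (13.5,35.5) (5.5,31) (5,30)
edge 0: (2,21.5)→(6,13)  cross = 2·13 − 6·21.5 = -103.0000; (r_i+r_j)·cross = 8·-103.0000 = -824.0000
edge 1: (6,13)→(8,11.5)  cross = 6·11.5 − 8·13 = -35.0000; (r_i+r_j)·cross = 14·-35.0000 = -490.0000
edge 2: (8,11.5)→(18.5,8)  cross = 8·8 − 18.5·11.5 = -148.7500; (r_i+r_j)·cross = 26.5·-148.7500 = -3941.8750
edge 3: (18.5,8)→(17,20.5)  cross = 18.5·20.5 − 17·8 = 243.2500; (r_i+r_j)·cross = 35.5·243.2500 = 8635.3750
edge 4: (17,20.5)→(13.5,35.5)  cross = 17·35.5 − 13.5·20.5 = 326.7500; (r_i+r_j)·cross = 30.5·326.7500 = 9965.8750
edge 5: (13.5,35.5)→(5.5,31)  cross = 13.5·31 − 5.5·35.5 = 223.2500; (r_i+r_j)·cross = 19·223.2500 = 4241.7500
edge 6: (5.5,31)→(5,30)  cross = 5.5·30 − 5·31 = 10.0000; (r_i+r_j)·cross = 10.5·10.0000 = 105.0000
edge 7: (5,30)→(2,21.5)  cross = 5·21.5 − 2·30 = 47.5000; (r_i+r_j)·cross = 7·47.5000 = 332.5000
Σcross = 564.0000 → A = |Σcross|/2 = 282.0000 mm²
Σ(r_i+r_j)·cross = 18024.6250 → first moment M = |Σ|/6 = 3004.1042
R_c = M/A = 3004.1042/282.0000 = 10.6529 mm
θ = 103° = 1.797689 rad
V = θ·R_c·A = 1.797689·10.6529·282.0000 = 5400.445 mm³

Volume = 5400.445 mm³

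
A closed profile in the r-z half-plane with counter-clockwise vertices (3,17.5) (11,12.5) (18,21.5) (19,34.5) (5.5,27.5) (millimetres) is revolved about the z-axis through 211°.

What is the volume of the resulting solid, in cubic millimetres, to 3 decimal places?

Volume = 8774.054 mm³

Profile (r,z), 5 vertices: (3,17.5) (11,12.5) (18,21.5) (19,34.5) (5.5,27.5)
edge 0: (3,17.5)→(11,12.5)  cross = 3·12.5 − 11·17.5 = -155.0000; (r_i+r_j)·cross = 14·-155.0000 = -2170.0000
edge 1: (11,12.5)→(18,21.5)  cross = 11·21.5 − 18·12.5 = 11.5000; (r_i+r_j)·cross = 29·11.5000 = 333.5000
edge 2: (18,21.5)→(19,34.5)  cross = 18·34.5 − 19·21.5 = 212.5000; (r_i+r_j)·cross = 37·212.5000 = 7862.5000
edge 3: (19,34.5)→(5.5,27.5)  cross = 19·27.5 − 5.5·34.5 = 332.7500; (r_i+r_j)·cross = 24.5·332.7500 = 8152.3750
edge 4: (5.5,27.5)→(3,17.5)  cross = 5.5·17.5 − 3·27.5 = 13.7500; (r_i+r_j)·cross = 8.5·13.7500 = 116.8750
Σcross = 415.5000 → A = |Σcross|/2 = 207.7500 mm²
Σ(r_i+r_j)·cross = 14295.2500 → first moment M = |Σ|/6 = 2382.5417
R_c = M/A = 2382.5417/207.7500 = 11.4683 mm
θ = 211° = 3.682645 rad
V = θ·R_c·A = 3.682645·11.4683·207.7500 = 8774.054 mm³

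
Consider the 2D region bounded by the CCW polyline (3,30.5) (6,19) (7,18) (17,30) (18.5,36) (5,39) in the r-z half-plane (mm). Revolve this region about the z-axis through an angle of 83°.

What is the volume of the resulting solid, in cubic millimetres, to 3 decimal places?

Profile (r,z), 6 vertices: (3,30.5) (6,19) (7,18) (17,30) (18.5,36) (5,39)
edge 0: (3,30.5)→(6,19)  cross = 3·19 − 6·30.5 = -126.0000; (r_i+r_j)·cross = 9·-126.0000 = -1134.0000
edge 1: (6,19)→(7,18)  cross = 6·18 − 7·19 = -25.0000; (r_i+r_j)·cross = 13·-25.0000 = -325.0000
edge 2: (7,18)→(17,30)  cross = 7·30 − 17·18 = -96.0000; (r_i+r_j)·cross = 24·-96.0000 = -2304.0000
edge 3: (17,30)→(18.5,36)  cross = 17·36 − 18.5·30 = 57.0000; (r_i+r_j)·cross = 35.5·57.0000 = 2023.5000
edge 4: (18.5,36)→(5,39)  cross = 18.5·39 − 5·36 = 541.5000; (r_i+r_j)·cross = 23.5·541.5000 = 12725.2500
edge 5: (5,39)→(3,30.5)  cross = 5·30.5 − 3·39 = 35.5000; (r_i+r_j)·cross = 8·35.5000 = 284.0000
Σcross = 387.0000 → A = |Σcross|/2 = 193.5000 mm²
Σ(r_i+r_j)·cross = 11269.7500 → first moment M = |Σ|/6 = 1878.2917
R_c = M/A = 1878.2917/193.5000 = 9.7069 mm
θ = 83° = 1.448623 rad
V = θ·R_c·A = 1.448623·9.7069·193.5000 = 2720.937 mm³

Volume = 2720.937 mm³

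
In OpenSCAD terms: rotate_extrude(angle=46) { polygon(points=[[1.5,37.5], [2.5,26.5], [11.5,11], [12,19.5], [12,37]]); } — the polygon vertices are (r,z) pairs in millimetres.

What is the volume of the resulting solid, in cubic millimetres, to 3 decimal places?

Profile (r,z), 5 vertices: (1.5,37.5) (2.5,26.5) (11.5,11) (12,19.5) (12,37)
edge 0: (1.5,37.5)→(2.5,26.5)  cross = 1.5·26.5 − 2.5·37.5 = -54.0000; (r_i+r_j)·cross = 4·-54.0000 = -216.0000
edge 1: (2.5,26.5)→(11.5,11)  cross = 2.5·11 − 11.5·26.5 = -277.2500; (r_i+r_j)·cross = 14·-277.2500 = -3881.5000
edge 2: (11.5,11)→(12,19.5)  cross = 11.5·19.5 − 12·11 = 92.2500; (r_i+r_j)·cross = 23.5·92.2500 = 2167.8750
edge 3: (12,19.5)→(12,37)  cross = 12·37 − 12·19.5 = 210.0000; (r_i+r_j)·cross = 24·210.0000 = 5040.0000
edge 4: (12,37)→(1.5,37.5)  cross = 12·37.5 − 1.5·37 = 394.5000; (r_i+r_j)·cross = 13.5·394.5000 = 5325.7500
Σcross = 365.5000 → A = |Σcross|/2 = 182.7500 mm²
Σ(r_i+r_j)·cross = 8436.1250 → first moment M = |Σ|/6 = 1406.0208
R_c = M/A = 1406.0208/182.7500 = 7.6937 mm
θ = 46° = 0.802851 rad
V = θ·R_c·A = 0.802851·7.6937·182.7500 = 1128.826 mm³

Volume = 1128.826 mm³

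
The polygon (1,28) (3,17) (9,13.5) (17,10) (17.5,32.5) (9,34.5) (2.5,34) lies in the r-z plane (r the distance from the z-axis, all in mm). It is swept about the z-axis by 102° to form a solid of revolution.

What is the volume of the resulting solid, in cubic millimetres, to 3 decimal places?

Profile (r,z), 7 vertices: (1,28) (3,17) (9,13.5) (17,10) (17.5,32.5) (9,34.5) (2.5,34)
edge 0: (1,28)→(3,17)  cross = 1·17 − 3·28 = -67.0000; (r_i+r_j)·cross = 4·-67.0000 = -268.0000
edge 1: (3,17)→(9,13.5)  cross = 3·13.5 − 9·17 = -112.5000; (r_i+r_j)·cross = 12·-112.5000 = -1350.0000
edge 2: (9,13.5)→(17,10)  cross = 9·10 − 17·13.5 = -139.5000; (r_i+r_j)·cross = 26·-139.5000 = -3627.0000
edge 3: (17,10)→(17.5,32.5)  cross = 17·32.5 − 17.5·10 = 377.5000; (r_i+r_j)·cross = 34.5·377.5000 = 13023.7500
edge 4: (17.5,32.5)→(9,34.5)  cross = 17.5·34.5 − 9·32.5 = 311.2500; (r_i+r_j)·cross = 26.5·311.2500 = 8248.1250
edge 5: (9,34.5)→(2.5,34)  cross = 9·34 − 2.5·34.5 = 219.7500; (r_i+r_j)·cross = 11.5·219.7500 = 2527.1250
edge 6: (2.5,34)→(1,28)  cross = 2.5·28 − 1·34 = 36.0000; (r_i+r_j)·cross = 3.5·36.0000 = 126.0000
Σcross = 625.5000 → A = |Σcross|/2 = 312.7500 mm²
Σ(r_i+r_j)·cross = 18680.0000 → first moment M = |Σ|/6 = 3113.3333
R_c = M/A = 3113.3333/312.7500 = 9.9547 mm
θ = 102° = 1.780236 rad
V = θ·R_c·A = 1.780236·9.9547·312.7500 = 5542.468 mm³

Volume = 5542.468 mm³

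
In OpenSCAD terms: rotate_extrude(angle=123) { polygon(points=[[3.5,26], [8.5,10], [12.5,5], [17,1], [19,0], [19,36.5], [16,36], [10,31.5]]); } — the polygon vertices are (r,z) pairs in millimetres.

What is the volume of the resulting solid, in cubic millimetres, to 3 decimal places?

Volume = 10315.650 mm³

Profile (r,z), 8 vertices: (3.5,26) (8.5,10) (12.5,5) (17,1) (19,0) (19,36.5) (16,36) (10,31.5)
edge 0: (3.5,26)→(8.5,10)  cross = 3.5·10 − 8.5·26 = -186.0000; (r_i+r_j)·cross = 12·-186.0000 = -2232.0000
edge 1: (8.5,10)→(12.5,5)  cross = 8.5·5 − 12.5·10 = -82.5000; (r_i+r_j)·cross = 21·-82.5000 = -1732.5000
edge 2: (12.5,5)→(17,1)  cross = 12.5·1 − 17·5 = -72.5000; (r_i+r_j)·cross = 29.5·-72.5000 = -2138.7500
edge 3: (17,1)→(19,0)  cross = 17·0 − 19·1 = -19.0000; (r_i+r_j)·cross = 36·-19.0000 = -684.0000
edge 4: (19,0)→(19,36.5)  cross = 19·36.5 − 19·0 = 693.5000; (r_i+r_j)·cross = 38·693.5000 = 26353.0000
edge 5: (19,36.5)→(16,36)  cross = 19·36 − 16·36.5 = 100.0000; (r_i+r_j)·cross = 35·100.0000 = 3500.0000
edge 6: (16,36)→(10,31.5)  cross = 16·31.5 − 10·36 = 144.0000; (r_i+r_j)·cross = 26·144.0000 = 3744.0000
edge 7: (10,31.5)→(3.5,26)  cross = 10·26 − 3.5·31.5 = 149.7500; (r_i+r_j)·cross = 13.5·149.7500 = 2021.6250
Σcross = 727.2500 → A = |Σcross|/2 = 363.6250 mm²
Σ(r_i+r_j)·cross = 28831.3750 → first moment M = |Σ|/6 = 4805.2292
R_c = M/A = 4805.2292/363.6250 = 13.2148 mm
θ = 123° = 2.146755 rad
V = θ·R_c·A = 2.146755·13.2148·363.6250 = 10315.650 mm³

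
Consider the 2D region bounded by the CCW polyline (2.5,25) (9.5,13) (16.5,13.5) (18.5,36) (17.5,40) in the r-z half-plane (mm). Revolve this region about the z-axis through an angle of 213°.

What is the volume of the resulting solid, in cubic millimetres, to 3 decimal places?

Profile (r,z), 5 vertices: (2.5,25) (9.5,13) (16.5,13.5) (18.5,36) (17.5,40)
edge 0: (2.5,25)→(9.5,13)  cross = 2.5·13 − 9.5·25 = -205.0000; (r_i+r_j)·cross = 12·-205.0000 = -2460.0000
edge 1: (9.5,13)→(16.5,13.5)  cross = 9.5·13.5 − 16.5·13 = -86.2500; (r_i+r_j)·cross = 26·-86.2500 = -2242.5000
edge 2: (16.5,13.5)→(18.5,36)  cross = 16.5·36 − 18.5·13.5 = 344.2500; (r_i+r_j)·cross = 35·344.2500 = 12048.7500
edge 3: (18.5,36)→(17.5,40)  cross = 18.5·40 − 17.5·36 = 110.0000; (r_i+r_j)·cross = 36·110.0000 = 3960.0000
edge 4: (17.5,40)→(2.5,25)  cross = 17.5·25 − 2.5·40 = 337.5000; (r_i+r_j)·cross = 20·337.5000 = 6750.0000
Σcross = 500.5000 → A = |Σcross|/2 = 250.2500 mm²
Σ(r_i+r_j)·cross = 18056.2500 → first moment M = |Σ|/6 = 3009.3750
R_c = M/A = 3009.3750/250.2500 = 12.0255 mm
θ = 213° = 3.717551 rad
V = θ·R_c·A = 3.717551·12.0255·250.2500 = 11187.506 mm³

Volume = 11187.506 mm³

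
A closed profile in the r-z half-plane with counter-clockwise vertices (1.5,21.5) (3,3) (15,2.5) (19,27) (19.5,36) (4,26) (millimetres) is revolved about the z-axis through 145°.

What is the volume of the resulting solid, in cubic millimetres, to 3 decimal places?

Profile (r,z), 6 vertices: (1.5,21.5) (3,3) (15,2.5) (19,27) (19.5,36) (4,26)
edge 0: (1.5,21.5)→(3,3)  cross = 1.5·3 − 3·21.5 = -60.0000; (r_i+r_j)·cross = 4.5·-60.0000 = -270.0000
edge 1: (3,3)→(15,2.5)  cross = 3·2.5 − 15·3 = -37.5000; (r_i+r_j)·cross = 18·-37.5000 = -675.0000
edge 2: (15,2.5)→(19,27)  cross = 15·27 − 19·2.5 = 357.5000; (r_i+r_j)·cross = 34·357.5000 = 12155.0000
edge 3: (19,27)→(19.5,36)  cross = 19·36 − 19.5·27 = 157.5000; (r_i+r_j)·cross = 38.5·157.5000 = 6063.7500
edge 4: (19.5,36)→(4,26)  cross = 19.5·26 − 4·36 = 363.0000; (r_i+r_j)·cross = 23.5·363.0000 = 8530.5000
edge 5: (4,26)→(1.5,21.5)  cross = 4·21.5 − 1.5·26 = 47.0000; (r_i+r_j)·cross = 5.5·47.0000 = 258.5000
Σcross = 827.5000 → A = |Σcross|/2 = 413.7500 mm²
Σ(r_i+r_j)·cross = 26062.7500 → first moment M = |Σ|/6 = 4343.7917
R_c = M/A = 4343.7917/413.7500 = 10.4986 mm
θ = 145° = 2.530727 rad
V = θ·R_c·A = 2.530727·10.4986·413.7500 = 10992.953 mm³

Volume = 10992.953 mm³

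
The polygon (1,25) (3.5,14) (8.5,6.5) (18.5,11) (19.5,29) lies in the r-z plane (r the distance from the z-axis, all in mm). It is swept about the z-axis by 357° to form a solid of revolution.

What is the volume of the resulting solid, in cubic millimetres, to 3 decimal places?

Profile (r,z), 5 vertices: (1,25) (3.5,14) (8.5,6.5) (18.5,11) (19.5,29)
edge 0: (1,25)→(3.5,14)  cross = 1·14 − 3.5·25 = -73.5000; (r_i+r_j)·cross = 4.5·-73.5000 = -330.7500
edge 1: (3.5,14)→(8.5,6.5)  cross = 3.5·6.5 − 8.5·14 = -96.2500; (r_i+r_j)·cross = 12·-96.2500 = -1155.0000
edge 2: (8.5,6.5)→(18.5,11)  cross = 8.5·11 − 18.5·6.5 = -26.7500; (r_i+r_j)·cross = 27·-26.7500 = -722.2500
edge 3: (18.5,11)→(19.5,29)  cross = 18.5·29 − 19.5·11 = 322.0000; (r_i+r_j)·cross = 38·322.0000 = 12236.0000
edge 4: (19.5,29)→(1,25)  cross = 19.5·25 − 1·29 = 458.5000; (r_i+r_j)·cross = 20.5·458.5000 = 9399.2500
Σcross = 584.0000 → A = |Σcross|/2 = 292.0000 mm²
Σ(r_i+r_j)·cross = 19427.2500 → first moment M = |Σ|/6 = 3237.8750
R_c = M/A = 3237.8750/292.0000 = 11.0886 mm
θ = 357° = 6.230825 rad
V = θ·R_c·A = 6.230825·11.0886·292.0000 = 20174.634 mm³

Volume = 20174.634 mm³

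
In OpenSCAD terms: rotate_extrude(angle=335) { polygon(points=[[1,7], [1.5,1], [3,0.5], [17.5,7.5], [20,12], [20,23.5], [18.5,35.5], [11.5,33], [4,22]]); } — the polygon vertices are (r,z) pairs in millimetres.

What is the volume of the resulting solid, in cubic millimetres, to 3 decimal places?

Profile (r,z), 9 vertices: (1,7) (1.5,1) (3,0.5) (17.5,7.5) (20,12) (20,23.5) (18.5,35.5) (11.5,33) (4,22)
edge 0: (1,7)→(1.5,1)  cross = 1·1 − 1.5·7 = -9.5000; (r_i+r_j)·cross = 2.5·-9.5000 = -23.7500
edge 1: (1.5,1)→(3,0.5)  cross = 1.5·0.5 − 3·1 = -2.2500; (r_i+r_j)·cross = 4.5·-2.2500 = -10.1250
edge 2: (3,0.5)→(17.5,7.5)  cross = 3·7.5 − 17.5·0.5 = 13.7500; (r_i+r_j)·cross = 20.5·13.7500 = 281.8750
edge 3: (17.5,7.5)→(20,12)  cross = 17.5·12 − 20·7.5 = 60.0000; (r_i+r_j)·cross = 37.5·60.0000 = 2250.0000
edge 4: (20,12)→(20,23.5)  cross = 20·23.5 − 20·12 = 230.0000; (r_i+r_j)·cross = 40·230.0000 = 9200.0000
edge 5: (20,23.5)→(18.5,35.5)  cross = 20·35.5 − 18.5·23.5 = 275.2500; (r_i+r_j)·cross = 38.5·275.2500 = 10597.1250
edge 6: (18.5,35.5)→(11.5,33)  cross = 18.5·33 − 11.5·35.5 = 202.2500; (r_i+r_j)·cross = 30·202.2500 = 6067.5000
edge 7: (11.5,33)→(4,22)  cross = 11.5·22 − 4·33 = 121.0000; (r_i+r_j)·cross = 15.5·121.0000 = 1875.5000
edge 8: (4,22)→(1,7)  cross = 4·7 − 1·22 = 6.0000; (r_i+r_j)·cross = 5·6.0000 = 30.0000
Σcross = 896.5000 → A = |Σcross|/2 = 448.2500 mm²
Σ(r_i+r_j)·cross = 30268.1250 → first moment M = |Σ|/6 = 5044.6875
R_c = M/A = 5044.6875/448.2500 = 11.2542 mm
θ = 335° = 5.846853 rad
V = θ·R_c·A = 5.846853·11.2542·448.2500 = 29495.546 mm³

Volume = 29495.546 mm³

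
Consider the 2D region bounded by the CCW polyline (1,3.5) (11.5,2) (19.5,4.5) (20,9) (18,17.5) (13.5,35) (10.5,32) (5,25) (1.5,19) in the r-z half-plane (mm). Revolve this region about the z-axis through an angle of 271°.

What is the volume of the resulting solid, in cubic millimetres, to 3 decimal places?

Profile (r,z), 9 vertices: (1,3.5) (11.5,2) (19.5,4.5) (20,9) (18,17.5) (13.5,35) (10.5,32) (5,25) (1.5,19)
edge 0: (1,3.5)→(11.5,2)  cross = 1·2 − 11.5·3.5 = -38.2500; (r_i+r_j)·cross = 12.5·-38.2500 = -478.1250
edge 1: (11.5,2)→(19.5,4.5)  cross = 11.5·4.5 − 19.5·2 = 12.7500; (r_i+r_j)·cross = 31·12.7500 = 395.2500
edge 2: (19.5,4.5)→(20,9)  cross = 19.5·9 − 20·4.5 = 85.5000; (r_i+r_j)·cross = 39.5·85.5000 = 3377.2500
edge 3: (20,9)→(18,17.5)  cross = 20·17.5 − 18·9 = 188.0000; (r_i+r_j)·cross = 38·188.0000 = 7144.0000
edge 4: (18,17.5)→(13.5,35)  cross = 18·35 − 13.5·17.5 = 393.7500; (r_i+r_j)·cross = 31.5·393.7500 = 12403.1250
edge 5: (13.5,35)→(10.5,32)  cross = 13.5·32 − 10.5·35 = 64.5000; (r_i+r_j)·cross = 24·64.5000 = 1548.0000
edge 6: (10.5,32)→(5,25)  cross = 10.5·25 − 5·32 = 102.5000; (r_i+r_j)·cross = 15.5·102.5000 = 1588.7500
edge 7: (5,25)→(1.5,19)  cross = 5·19 − 1.5·25 = 57.5000; (r_i+r_j)·cross = 6.5·57.5000 = 373.7500
edge 8: (1.5,19)→(1,3.5)  cross = 1.5·3.5 − 1·19 = -13.7500; (r_i+r_j)·cross = 2.5·-13.7500 = -34.3750
Σcross = 852.5000 → A = |Σcross|/2 = 426.2500 mm²
Σ(r_i+r_j)·cross = 26317.6250 → first moment M = |Σ|/6 = 4386.2708
R_c = M/A = 4386.2708/426.2500 = 10.2904 mm
θ = 271° = 4.729842 rad
V = θ·R_c·A = 4.729842·10.2904·426.2500 = 20746.369 mm³

Volume = 20746.369 mm³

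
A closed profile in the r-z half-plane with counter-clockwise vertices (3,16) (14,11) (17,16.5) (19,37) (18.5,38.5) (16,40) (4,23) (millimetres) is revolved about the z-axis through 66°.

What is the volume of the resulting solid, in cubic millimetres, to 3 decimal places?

Profile (r,z), 7 vertices: (3,16) (14,11) (17,16.5) (19,37) (18.5,38.5) (16,40) (4,23)
edge 0: (3,16)→(14,11)  cross = 3·11 − 14·16 = -191.0000; (r_i+r_j)·cross = 17·-191.0000 = -3247.0000
edge 1: (14,11)→(17,16.5)  cross = 14·16.5 − 17·11 = 44.0000; (r_i+r_j)·cross = 31·44.0000 = 1364.0000
edge 2: (17,16.5)→(19,37)  cross = 17·37 − 19·16.5 = 315.5000; (r_i+r_j)·cross = 36·315.5000 = 11358.0000
edge 3: (19,37)→(18.5,38.5)  cross = 19·38.5 − 18.5·37 = 47.0000; (r_i+r_j)·cross = 37.5·47.0000 = 1762.5000
edge 4: (18.5,38.5)→(16,40)  cross = 18.5·40 − 16·38.5 = 124.0000; (r_i+r_j)·cross = 34.5·124.0000 = 4278.0000
edge 5: (16,40)→(4,23)  cross = 16·23 − 4·40 = 208.0000; (r_i+r_j)·cross = 20·208.0000 = 4160.0000
edge 6: (4,23)→(3,16)  cross = 4·16 − 3·23 = -5.0000; (r_i+r_j)·cross = 7·-5.0000 = -35.0000
Σcross = 542.5000 → A = |Σcross|/2 = 271.2500 mm²
Σ(r_i+r_j)·cross = 19640.5000 → first moment M = |Σ|/6 = 3273.4167
R_c = M/A = 3273.4167/271.2500 = 12.0679 mm
θ = 66° = 1.151917 rad
V = θ·R_c·A = 1.151917·12.0679·271.2500 = 3770.705 mm³

Volume = 3770.705 mm³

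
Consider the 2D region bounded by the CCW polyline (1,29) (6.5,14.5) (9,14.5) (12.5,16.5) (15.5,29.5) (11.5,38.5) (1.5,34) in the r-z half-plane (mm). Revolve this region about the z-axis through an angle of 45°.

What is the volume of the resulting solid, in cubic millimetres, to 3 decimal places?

Profile (r,z), 7 vertices: (1,29) (6.5,14.5) (9,14.5) (12.5,16.5) (15.5,29.5) (11.5,38.5) (1.5,34)
edge 0: (1,29)→(6.5,14.5)  cross = 1·14.5 − 6.5·29 = -174.0000; (r_i+r_j)·cross = 7.5·-174.0000 = -1305.0000
edge 1: (6.5,14.5)→(9,14.5)  cross = 6.5·14.5 − 9·14.5 = -36.2500; (r_i+r_j)·cross = 15.5·-36.2500 = -561.8750
edge 2: (9,14.5)→(12.5,16.5)  cross = 9·16.5 − 12.5·14.5 = -32.7500; (r_i+r_j)·cross = 21.5·-32.7500 = -704.1250
edge 3: (12.5,16.5)→(15.5,29.5)  cross = 12.5·29.5 − 15.5·16.5 = 113.0000; (r_i+r_j)·cross = 28·113.0000 = 3164.0000
edge 4: (15.5,29.5)→(11.5,38.5)  cross = 15.5·38.5 − 11.5·29.5 = 257.5000; (r_i+r_j)·cross = 27·257.5000 = 6952.5000
edge 5: (11.5,38.5)→(1.5,34)  cross = 11.5·34 − 1.5·38.5 = 333.2500; (r_i+r_j)·cross = 13·333.2500 = 4332.2500
edge 6: (1.5,34)→(1,29)  cross = 1.5·29 − 1·34 = 9.5000; (r_i+r_j)·cross = 2.5·9.5000 = 23.7500
Σcross = 470.2500 → A = |Σcross|/2 = 235.1250 mm²
Σ(r_i+r_j)·cross = 11901.5000 → first moment M = |Σ|/6 = 1983.5833
R_c = M/A = 1983.5833/235.1250 = 8.4363 mm
θ = 45° = 0.785398 rad
V = θ·R_c·A = 0.785398·8.4363·235.1250 = 1557.903 mm³

Volume = 1557.903 mm³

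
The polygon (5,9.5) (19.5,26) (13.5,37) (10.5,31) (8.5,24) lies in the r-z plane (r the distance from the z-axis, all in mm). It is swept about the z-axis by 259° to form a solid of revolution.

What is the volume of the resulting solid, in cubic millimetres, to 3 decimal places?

Volume = 8170.251 mm³

Profile (r,z), 5 vertices: (5,9.5) (19.5,26) (13.5,37) (10.5,31) (8.5,24)
edge 0: (5,9.5)→(19.5,26)  cross = 5·26 − 19.5·9.5 = -55.2500; (r_i+r_j)·cross = 24.5·-55.2500 = -1353.6250
edge 1: (19.5,26)→(13.5,37)  cross = 19.5·37 − 13.5·26 = 370.5000; (r_i+r_j)·cross = 33·370.5000 = 12226.5000
edge 2: (13.5,37)→(10.5,31)  cross = 13.5·31 − 10.5·37 = 30.0000; (r_i+r_j)·cross = 24·30.0000 = 720.0000
edge 3: (10.5,31)→(8.5,24)  cross = 10.5·24 − 8.5·31 = -11.5000; (r_i+r_j)·cross = 19·-11.5000 = -218.5000
edge 4: (8.5,24)→(5,9.5)  cross = 8.5·9.5 − 5·24 = -39.2500; (r_i+r_j)·cross = 13.5·-39.2500 = -529.8750
Σcross = 294.5000 → A = |Σcross|/2 = 147.2500 mm²
Σ(r_i+r_j)·cross = 10844.5000 → first moment M = |Σ|/6 = 1807.4167
R_c = M/A = 1807.4167/147.2500 = 12.2745 mm
θ = 259° = 4.520403 rad
V = θ·R_c·A = 4.520403·12.2745·147.2500 = 8170.251 mm³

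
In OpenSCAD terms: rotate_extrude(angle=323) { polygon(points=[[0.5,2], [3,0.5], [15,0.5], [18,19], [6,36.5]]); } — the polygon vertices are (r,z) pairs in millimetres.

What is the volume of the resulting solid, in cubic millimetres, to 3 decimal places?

Profile (r,z), 5 vertices: (0.5,2) (3,0.5) (15,0.5) (18,19) (6,36.5)
edge 0: (0.5,2)→(3,0.5)  cross = 0.5·0.5 − 3·2 = -5.7500; (r_i+r_j)·cross = 3.5·-5.7500 = -20.1250
edge 1: (3,0.5)→(15,0.5)  cross = 3·0.5 − 15·0.5 = -6.0000; (r_i+r_j)·cross = 18·-6.0000 = -108.0000
edge 2: (15,0.5)→(18,19)  cross = 15·19 − 18·0.5 = 276.0000; (r_i+r_j)·cross = 33·276.0000 = 9108.0000
edge 3: (18,19)→(6,36.5)  cross = 18·36.5 − 6·19 = 543.0000; (r_i+r_j)·cross = 24·543.0000 = 13032.0000
edge 4: (6,36.5)→(0.5,2)  cross = 6·2 − 0.5·36.5 = -6.2500; (r_i+r_j)·cross = 6.5·-6.2500 = -40.6250
Σcross = 801.0000 → A = |Σcross|/2 = 400.5000 mm²
Σ(r_i+r_j)·cross = 21971.2500 → first moment M = |Σ|/6 = 3661.8750
R_c = M/A = 3661.8750/400.5000 = 9.1433 mm
θ = 323° = 5.637413 rad
V = θ·R_c·A = 5.637413·9.1433·400.5000 = 20643.504 mm³

Volume = 20643.504 mm³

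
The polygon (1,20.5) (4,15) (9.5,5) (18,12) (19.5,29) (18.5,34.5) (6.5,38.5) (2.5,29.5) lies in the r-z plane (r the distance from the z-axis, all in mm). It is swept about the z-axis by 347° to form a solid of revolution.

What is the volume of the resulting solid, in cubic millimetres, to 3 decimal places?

Profile (r,z), 8 vertices: (1,20.5) (4,15) (9.5,5) (18,12) (19.5,29) (18.5,34.5) (6.5,38.5) (2.5,29.5)
edge 0: (1,20.5)→(4,15)  cross = 1·15 − 4·20.5 = -67.0000; (r_i+r_j)·cross = 5·-67.0000 = -335.0000
edge 1: (4,15)→(9.5,5)  cross = 4·5 − 9.5·15 = -122.5000; (r_i+r_j)·cross = 13.5·-122.5000 = -1653.7500
edge 2: (9.5,5)→(18,12)  cross = 9.5·12 − 18·5 = 24.0000; (r_i+r_j)·cross = 27.5·24.0000 = 660.0000
edge 3: (18,12)→(19.5,29)  cross = 18·29 − 19.5·12 = 288.0000; (r_i+r_j)·cross = 37.5·288.0000 = 10800.0000
edge 4: (19.5,29)→(18.5,34.5)  cross = 19.5·34.5 − 18.5·29 = 136.2500; (r_i+r_j)·cross = 38·136.2500 = 5177.5000
edge 5: (18.5,34.5)→(6.5,38.5)  cross = 18.5·38.5 − 6.5·34.5 = 488.0000; (r_i+r_j)·cross = 25·488.0000 = 12200.0000
edge 6: (6.5,38.5)→(2.5,29.5)  cross = 6.5·29.5 − 2.5·38.5 = 95.5000; (r_i+r_j)·cross = 9·95.5000 = 859.5000
edge 7: (2.5,29.5)→(1,20.5)  cross = 2.5·20.5 − 1·29.5 = 21.7500; (r_i+r_j)·cross = 3.5·21.7500 = 76.1250
Σcross = 864.0000 → A = |Σcross|/2 = 432.0000 mm²
Σ(r_i+r_j)·cross = 27784.3750 → first moment M = |Σ|/6 = 4630.7292
R_c = M/A = 4630.7292/432.0000 = 10.7193 mm
θ = 347° = 6.056293 rad
V = θ·R_c·A = 6.056293·10.7193·432.0000 = 28045.050 mm³

Volume = 28045.050 mm³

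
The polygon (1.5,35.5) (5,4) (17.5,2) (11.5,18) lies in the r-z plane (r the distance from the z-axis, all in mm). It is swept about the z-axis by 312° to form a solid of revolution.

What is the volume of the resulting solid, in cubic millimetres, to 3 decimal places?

Volume = 9946.527 mm³

Profile (r,z), 4 vertices: (1.5,35.5) (5,4) (17.5,2) (11.5,18)
edge 0: (1.5,35.5)→(5,4)  cross = 1.5·4 − 5·35.5 = -171.5000; (r_i+r_j)·cross = 6.5·-171.5000 = -1114.7500
edge 1: (5,4)→(17.5,2)  cross = 5·2 − 17.5·4 = -60.0000; (r_i+r_j)·cross = 22.5·-60.0000 = -1350.0000
edge 2: (17.5,2)→(11.5,18)  cross = 17.5·18 − 11.5·2 = 292.0000; (r_i+r_j)·cross = 29·292.0000 = 8468.0000
edge 3: (11.5,18)→(1.5,35.5)  cross = 11.5·35.5 − 1.5·18 = 381.2500; (r_i+r_j)·cross = 13·381.2500 = 4956.2500
Σcross = 441.7500 → A = |Σcross|/2 = 220.8750 mm²
Σ(r_i+r_j)·cross = 10959.5000 → first moment M = |Σ|/6 = 1826.5833
R_c = M/A = 1826.5833/220.8750 = 8.2698 mm
θ = 312° = 5.445427 rad
V = θ·R_c·A = 5.445427·8.2698·220.8750 = 9946.527 mm³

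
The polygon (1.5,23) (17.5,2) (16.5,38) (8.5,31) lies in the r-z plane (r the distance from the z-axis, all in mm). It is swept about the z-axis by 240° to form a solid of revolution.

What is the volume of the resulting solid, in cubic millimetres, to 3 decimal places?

Profile (r,z), 4 vertices: (1.5,23) (17.5,2) (16.5,38) (8.5,31)
edge 0: (1.5,23)→(17.5,2)  cross = 1.5·2 − 17.5·23 = -399.5000; (r_i+r_j)·cross = 19·-399.5000 = -7590.5000
edge 1: (17.5,2)→(16.5,38)  cross = 17.5·38 − 16.5·2 = 632.0000; (r_i+r_j)·cross = 34·632.0000 = 21488.0000
edge 2: (16.5,38)→(8.5,31)  cross = 16.5·31 − 8.5·38 = 188.5000; (r_i+r_j)·cross = 25·188.5000 = 4712.5000
edge 3: (8.5,31)→(1.5,23)  cross = 8.5·23 − 1.5·31 = 149.0000; (r_i+r_j)·cross = 10·149.0000 = 1490.0000
Σcross = 570.0000 → A = |Σcross|/2 = 285.0000 mm²
Σ(r_i+r_j)·cross = 20100.0000 → first moment M = |Σ|/6 = 3350.0000
R_c = M/A = 3350.0000/285.0000 = 11.7544 mm
θ = 240° = 4.188790 rad
V = θ·R_c·A = 4.188790·11.7544·285.0000 = 14032.447 mm³

Volume = 14032.447 mm³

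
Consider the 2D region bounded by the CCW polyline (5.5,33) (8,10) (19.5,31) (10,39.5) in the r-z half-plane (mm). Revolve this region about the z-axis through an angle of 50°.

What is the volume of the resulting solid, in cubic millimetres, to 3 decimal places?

Volume = 2030.545 mm³

Profile (r,z), 4 vertices: (5.5,33) (8,10) (19.5,31) (10,39.5)
edge 0: (5.5,33)→(8,10)  cross = 5.5·10 − 8·33 = -209.0000; (r_i+r_j)·cross = 13.5·-209.0000 = -2821.5000
edge 1: (8,10)→(19.5,31)  cross = 8·31 − 19.5·10 = 53.0000; (r_i+r_j)·cross = 27.5·53.0000 = 1457.5000
edge 2: (19.5,31)→(10,39.5)  cross = 19.5·39.5 − 10·31 = 460.2500; (r_i+r_j)·cross = 29.5·460.2500 = 13577.3750
edge 3: (10,39.5)→(5.5,33)  cross = 10·33 − 5.5·39.5 = 112.7500; (r_i+r_j)·cross = 15.5·112.7500 = 1747.6250
Σcross = 417.0000 → A = |Σcross|/2 = 208.5000 mm²
Σ(r_i+r_j)·cross = 13961.0000 → first moment M = |Σ|/6 = 2326.8333
R_c = M/A = 2326.8333/208.5000 = 11.1599 mm
θ = 50° = 0.872665 rad
V = θ·R_c·A = 0.872665·11.1599·208.5000 = 2030.545 mm³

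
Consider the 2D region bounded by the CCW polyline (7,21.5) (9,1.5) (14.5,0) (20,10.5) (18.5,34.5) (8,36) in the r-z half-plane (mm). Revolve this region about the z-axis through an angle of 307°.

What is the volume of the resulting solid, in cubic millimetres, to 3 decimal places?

Profile (r,z), 6 vertices: (7,21.5) (9,1.5) (14.5,0) (20,10.5) (18.5,34.5) (8,36)
edge 0: (7,21.5)→(9,1.5)  cross = 7·1.5 − 9·21.5 = -183.0000; (r_i+r_j)·cross = 16·-183.0000 = -2928.0000
edge 1: (9,1.5)→(14.5,0)  cross = 9·0 − 14.5·1.5 = -21.7500; (r_i+r_j)·cross = 23.5·-21.7500 = -511.1250
edge 2: (14.5,0)→(20,10.5)  cross = 14.5·10.5 − 20·0 = 152.2500; (r_i+r_j)·cross = 34.5·152.2500 = 5252.6250
edge 3: (20,10.5)→(18.5,34.5)  cross = 20·34.5 − 18.5·10.5 = 495.7500; (r_i+r_j)·cross = 38.5·495.7500 = 19086.3750
edge 4: (18.5,34.5)→(8,36)  cross = 18.5·36 − 8·34.5 = 390.0000; (r_i+r_j)·cross = 26.5·390.0000 = 10335.0000
edge 5: (8,36)→(7,21.5)  cross = 8·21.5 − 7·36 = -80.0000; (r_i+r_j)·cross = 15·-80.0000 = -1200.0000
Σcross = 753.2500 → A = |Σcross|/2 = 376.6250 mm²
Σ(r_i+r_j)·cross = 30034.8750 → first moment M = |Σ|/6 = 5005.8125
R_c = M/A = 5005.8125/376.6250 = 13.2912 mm
θ = 307° = 5.358161 rad
V = θ·R_c·A = 5.358161·13.2912·376.6250 = 26821.948 mm³

Volume = 26821.948 mm³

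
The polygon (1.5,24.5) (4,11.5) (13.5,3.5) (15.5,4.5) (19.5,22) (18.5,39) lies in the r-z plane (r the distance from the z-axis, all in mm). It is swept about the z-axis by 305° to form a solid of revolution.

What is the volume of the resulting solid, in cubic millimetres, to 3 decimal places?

Volume = 24366.531 mm³

Profile (r,z), 6 vertices: (1.5,24.5) (4,11.5) (13.5,3.5) (15.5,4.5) (19.5,22) (18.5,39)
edge 0: (1.5,24.5)→(4,11.5)  cross = 1.5·11.5 − 4·24.5 = -80.7500; (r_i+r_j)·cross = 5.5·-80.7500 = -444.1250
edge 1: (4,11.5)→(13.5,3.5)  cross = 4·3.5 − 13.5·11.5 = -141.2500; (r_i+r_j)·cross = 17.5·-141.2500 = -2471.8750
edge 2: (13.5,3.5)→(15.5,4.5)  cross = 13.5·4.5 − 15.5·3.5 = 6.5000; (r_i+r_j)·cross = 29·6.5000 = 188.5000
edge 3: (15.5,4.5)→(19.5,22)  cross = 15.5·22 − 19.5·4.5 = 253.2500; (r_i+r_j)·cross = 35·253.2500 = 8863.7500
edge 4: (19.5,22)→(18.5,39)  cross = 19.5·39 − 18.5·22 = 353.5000; (r_i+r_j)·cross = 38·353.5000 = 13433.0000
edge 5: (18.5,39)→(1.5,24.5)  cross = 18.5·24.5 − 1.5·39 = 394.7500; (r_i+r_j)·cross = 20·394.7500 = 7895.0000
Σcross = 786.0000 → A = |Σcross|/2 = 393.0000 mm²
Σ(r_i+r_j)·cross = 27464.2500 → first moment M = |Σ|/6 = 4577.3750
R_c = M/A = 4577.3750/393.0000 = 11.6473 mm
θ = 305° = 5.323254 rad
V = θ·R_c·A = 5.323254·11.6473·393.0000 = 24366.531 mm³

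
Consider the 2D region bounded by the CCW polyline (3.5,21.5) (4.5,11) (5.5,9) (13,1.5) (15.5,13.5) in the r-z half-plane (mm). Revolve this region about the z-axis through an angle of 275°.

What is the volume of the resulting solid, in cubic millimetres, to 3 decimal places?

Profile (r,z), 5 vertices: (3.5,21.5) (4.5,11) (5.5,9) (13,1.5) (15.5,13.5)
edge 0: (3.5,21.5)→(4.5,11)  cross = 3.5·11 − 4.5·21.5 = -58.2500; (r_i+r_j)·cross = 8·-58.2500 = -466.0000
edge 1: (4.5,11)→(5.5,9)  cross = 4.5·9 − 5.5·11 = -20.0000; (r_i+r_j)·cross = 10·-20.0000 = -200.0000
edge 2: (5.5,9)→(13,1.5)  cross = 5.5·1.5 − 13·9 = -108.7500; (r_i+r_j)·cross = 18.5·-108.7500 = -2011.8750
edge 3: (13,1.5)→(15.5,13.5)  cross = 13·13.5 − 15.5·1.5 = 152.2500; (r_i+r_j)·cross = 28.5·152.2500 = 4339.1250
edge 4: (15.5,13.5)→(3.5,21.5)  cross = 15.5·21.5 − 3.5·13.5 = 286.0000; (r_i+r_j)·cross = 19·286.0000 = 5434.0000
Σcross = 251.2500 → A = |Σcross|/2 = 125.6250 mm²
Σ(r_i+r_j)·cross = 7095.2500 → first moment M = |Σ|/6 = 1182.5417
R_c = M/A = 1182.5417/125.6250 = 9.4133 mm
θ = 275° = 4.799655 rad
V = θ·R_c·A = 4.799655·9.4133·125.6250 = 5675.793 mm³

Volume = 5675.793 mm³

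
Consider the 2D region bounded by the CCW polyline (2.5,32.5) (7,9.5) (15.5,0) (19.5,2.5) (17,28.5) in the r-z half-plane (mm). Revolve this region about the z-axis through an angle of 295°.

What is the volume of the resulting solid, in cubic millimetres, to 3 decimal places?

Profile (r,z), 5 vertices: (2.5,32.5) (7,9.5) (15.5,0) (19.5,2.5) (17,28.5)
edge 0: (2.5,32.5)→(7,9.5)  cross = 2.5·9.5 − 7·32.5 = -203.7500; (r_i+r_j)·cross = 9.5·-203.7500 = -1935.6250
edge 1: (7,9.5)→(15.5,0)  cross = 7·0 − 15.5·9.5 = -147.2500; (r_i+r_j)·cross = 22.5·-147.2500 = -3313.1250
edge 2: (15.5,0)→(19.5,2.5)  cross = 15.5·2.5 − 19.5·0 = 38.7500; (r_i+r_j)·cross = 35·38.7500 = 1356.2500
edge 3: (19.5,2.5)→(17,28.5)  cross = 19.5·28.5 − 17·2.5 = 513.2500; (r_i+r_j)·cross = 36.5·513.2500 = 18733.6250
edge 4: (17,28.5)→(2.5,32.5)  cross = 17·32.5 − 2.5·28.5 = 481.2500; (r_i+r_j)·cross = 19.5·481.2500 = 9384.3750
Σcross = 682.2500 → A = |Σcross|/2 = 341.1250 mm²
Σ(r_i+r_j)·cross = 24225.5000 → first moment M = |Σ|/6 = 4037.5833
R_c = M/A = 4037.5833/341.1250 = 11.8361 mm
θ = 295° = 5.148721 rad
V = θ·R_c·A = 5.148721·11.8361·341.1250 = 20788.391 mm³

Volume = 20788.391 mm³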